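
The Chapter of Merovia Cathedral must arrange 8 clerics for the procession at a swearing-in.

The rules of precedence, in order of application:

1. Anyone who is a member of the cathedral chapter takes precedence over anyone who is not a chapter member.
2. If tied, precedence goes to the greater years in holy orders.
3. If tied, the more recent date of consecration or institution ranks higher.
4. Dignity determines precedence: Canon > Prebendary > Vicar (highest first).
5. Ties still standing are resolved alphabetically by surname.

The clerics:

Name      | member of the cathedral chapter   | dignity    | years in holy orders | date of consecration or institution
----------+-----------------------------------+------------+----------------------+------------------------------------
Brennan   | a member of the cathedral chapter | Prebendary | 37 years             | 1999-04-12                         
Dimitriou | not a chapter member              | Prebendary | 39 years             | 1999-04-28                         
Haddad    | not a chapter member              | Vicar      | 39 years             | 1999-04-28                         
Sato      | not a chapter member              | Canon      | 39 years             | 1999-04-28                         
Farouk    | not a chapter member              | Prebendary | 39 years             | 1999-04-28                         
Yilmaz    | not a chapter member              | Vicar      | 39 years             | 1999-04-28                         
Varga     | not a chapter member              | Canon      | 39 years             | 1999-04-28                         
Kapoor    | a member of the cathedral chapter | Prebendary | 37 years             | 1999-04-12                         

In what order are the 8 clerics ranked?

Brennan, Kapoor, Sato, Varga, Dimitriou, Farouk, Haddad, Yilmaz

By the first rule: Brennan and Kapoor (both a member of the cathedral chapter); then Sato, Varga, Dimitriou, Farouk, Haddad and Yilmaz (each not a chapter member).
Brennan and Kapoor both have years in holy orders 37 years, so the next rule applies.
Brennan and Kapoor both have date of consecration or institution 1999-04-12, so the next rule applies.
Brennan and Kapoor are each Prebendary, so the next rule applies.
Among Brennan and Kapoor, alphabetically by surname: Brennan before Kapoor.
Sato, Varga, Dimitriou, Farouk, Haddad and Yilmaz all have years in holy orders 39 years, so the next rule applies.
Sato, Varga, Dimitriou, Farouk, Haddad and Yilmaz all have date of consecration or institution 1999-04-28, so the next rule applies.
Among Sato, Varga, Dimitriou, Farouk, Haddad and Yilmaz, by dignity: Sato and Varga (Canon) before Dimitriou and Farouk (Prebendary) before Haddad and Yilmaz (Vicar).
Among Sato and Varga, alphabetically by surname: Sato before Varga.
Among Dimitriou and Farouk, alphabetically by surname: Dimitriou before Farouk.
Among Haddad and Yilmaz, alphabetically by surname: Haddad before Yilmaz.
Full order: Brennan, Kapoor, Sato, Varga, Dimitriou, Farouk, Haddad, Yilmaz.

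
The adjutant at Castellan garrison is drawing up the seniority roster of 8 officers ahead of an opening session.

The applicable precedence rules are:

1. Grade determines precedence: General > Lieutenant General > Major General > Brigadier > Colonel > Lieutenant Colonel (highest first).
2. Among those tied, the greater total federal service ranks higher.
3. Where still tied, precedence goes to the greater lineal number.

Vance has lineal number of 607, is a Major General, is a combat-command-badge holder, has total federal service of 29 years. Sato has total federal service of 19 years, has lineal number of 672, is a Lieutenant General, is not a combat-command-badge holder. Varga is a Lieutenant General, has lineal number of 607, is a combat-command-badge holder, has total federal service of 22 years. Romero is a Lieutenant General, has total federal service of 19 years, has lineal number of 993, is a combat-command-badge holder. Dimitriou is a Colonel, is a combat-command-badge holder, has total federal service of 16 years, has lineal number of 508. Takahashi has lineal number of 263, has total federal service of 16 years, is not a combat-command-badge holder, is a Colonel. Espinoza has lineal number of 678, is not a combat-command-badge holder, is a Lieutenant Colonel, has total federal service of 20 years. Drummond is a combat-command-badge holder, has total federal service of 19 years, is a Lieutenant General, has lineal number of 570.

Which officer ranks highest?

Varga

By grade: Varga, Romero, Sato and Drummond (Lieutenant General); then Vance (Major General); then Dimitriou and Takahashi (Colonel); then Espinoza (Lieutenant Colonel).
Among Varga, Romero, Sato and Drummond, by total federal service (higher first): Varga (22 years) before Romero, Sato and Drummond (19 years).
Among Romero, Sato and Drummond, by lineal number (higher first): Romero (993) before Sato (672) before Drummond (570).
Dimitriou and Takahashi both have total federal service 16 years, so the next rule applies.
Among Dimitriou and Takahashi, by lineal number (higher first): Dimitriou (508) before Takahashi (263).
Order: Varga, Romero, Sato, Drummond, Vance, Dimitriou, Takahashi, Espinoza.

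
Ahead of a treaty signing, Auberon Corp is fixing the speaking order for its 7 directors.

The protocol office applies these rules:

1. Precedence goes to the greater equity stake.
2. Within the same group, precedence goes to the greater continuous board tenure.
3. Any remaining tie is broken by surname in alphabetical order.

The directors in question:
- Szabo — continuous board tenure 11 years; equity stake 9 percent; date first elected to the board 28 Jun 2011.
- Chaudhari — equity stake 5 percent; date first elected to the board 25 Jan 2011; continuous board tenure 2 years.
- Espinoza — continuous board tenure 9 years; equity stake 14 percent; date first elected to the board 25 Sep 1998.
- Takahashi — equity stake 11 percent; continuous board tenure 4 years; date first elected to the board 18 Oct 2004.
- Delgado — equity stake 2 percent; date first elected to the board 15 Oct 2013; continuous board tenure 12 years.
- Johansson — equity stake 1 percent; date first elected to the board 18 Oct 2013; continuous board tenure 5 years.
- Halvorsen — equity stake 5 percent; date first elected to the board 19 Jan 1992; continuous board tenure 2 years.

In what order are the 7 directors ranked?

Espinoza, Takahashi, Szabo, Chaudhari, Halvorsen, Delgado, Johansson

By equity stake (higher first): Espinoza (14 percent); then Takahashi (11 percent); then Szabo (9 percent); then Chaudhari and Halvorsen (both 5 percent); then Delgado (2 percent); then Johansson (1 percent).
Chaudhari and Halvorsen both have continuous board tenure 2 years, so the next rule applies.
Among Chaudhari and Halvorsen, alphabetically by surname: Chaudhari before Halvorsen.
Full order: Espinoza, Takahashi, Szabo, Chaudhari, Halvorsen, Delgado, Johansson.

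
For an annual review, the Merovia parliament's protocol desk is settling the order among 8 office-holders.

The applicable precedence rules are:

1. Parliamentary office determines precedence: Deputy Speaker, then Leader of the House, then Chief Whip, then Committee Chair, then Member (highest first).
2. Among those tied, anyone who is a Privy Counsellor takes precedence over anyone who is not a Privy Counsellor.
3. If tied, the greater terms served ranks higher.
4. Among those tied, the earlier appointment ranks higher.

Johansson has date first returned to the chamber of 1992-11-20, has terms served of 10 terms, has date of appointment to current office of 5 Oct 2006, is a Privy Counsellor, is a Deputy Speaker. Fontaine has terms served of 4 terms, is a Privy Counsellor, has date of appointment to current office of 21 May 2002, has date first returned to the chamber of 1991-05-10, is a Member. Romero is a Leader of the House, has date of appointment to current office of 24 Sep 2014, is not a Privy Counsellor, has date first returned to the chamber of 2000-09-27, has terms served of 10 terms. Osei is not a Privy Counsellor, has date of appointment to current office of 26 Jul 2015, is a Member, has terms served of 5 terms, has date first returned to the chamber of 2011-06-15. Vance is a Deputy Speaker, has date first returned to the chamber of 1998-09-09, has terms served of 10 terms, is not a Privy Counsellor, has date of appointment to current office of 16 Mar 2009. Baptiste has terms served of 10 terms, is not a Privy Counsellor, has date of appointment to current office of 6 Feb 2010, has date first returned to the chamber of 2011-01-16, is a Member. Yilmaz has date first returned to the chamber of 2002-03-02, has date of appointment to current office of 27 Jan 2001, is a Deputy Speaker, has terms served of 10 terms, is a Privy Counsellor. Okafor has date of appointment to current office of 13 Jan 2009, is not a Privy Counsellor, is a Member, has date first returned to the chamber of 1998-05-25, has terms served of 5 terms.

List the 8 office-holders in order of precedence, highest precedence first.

Yilmaz, Johansson, Vance, Romero, Fontaine, Baptiste, Okafor, Osei

By parliamentary office: Yilmaz, Johansson and Vance (Deputy Speaker); then Romero (Leader of the House); then Fontaine, Baptiste, Okafor and Osei (Member).
Among Yilmaz, Johansson and Vance, a Privy Counsellor before not a Privy Counsellor: Yilmaz and Johansson (a Privy Counsellor) before Vance (not a Privy Counsellor).
Yilmaz and Johansson both have terms served 10 terms, so the next rule applies.
Among Yilmaz and Johansson, by date of appointment to current office (earlier first): Yilmaz (27 Jan 2001) before Johansson (5 Oct 2006).
Among Fontaine, Baptiste, Okafor and Osei, a Privy Counsellor before not a Privy Counsellor: Fontaine (a Privy Counsellor) before Baptiste, Okafor and Osei (not a Privy Counsellor).
Among Baptiste, Okafor and Osei, by terms served (higher first): Baptiste (10 terms) before Okafor and Osei (5 terms).
Among Okafor and Osei, by date of appointment to current office (earlier first): Okafor (13 Jan 2009) before Osei (26 Jul 2015).
Full order: Yilmaz, Johansson, Vance, Romero, Fontaine, Baptiste, Okafor, Osei.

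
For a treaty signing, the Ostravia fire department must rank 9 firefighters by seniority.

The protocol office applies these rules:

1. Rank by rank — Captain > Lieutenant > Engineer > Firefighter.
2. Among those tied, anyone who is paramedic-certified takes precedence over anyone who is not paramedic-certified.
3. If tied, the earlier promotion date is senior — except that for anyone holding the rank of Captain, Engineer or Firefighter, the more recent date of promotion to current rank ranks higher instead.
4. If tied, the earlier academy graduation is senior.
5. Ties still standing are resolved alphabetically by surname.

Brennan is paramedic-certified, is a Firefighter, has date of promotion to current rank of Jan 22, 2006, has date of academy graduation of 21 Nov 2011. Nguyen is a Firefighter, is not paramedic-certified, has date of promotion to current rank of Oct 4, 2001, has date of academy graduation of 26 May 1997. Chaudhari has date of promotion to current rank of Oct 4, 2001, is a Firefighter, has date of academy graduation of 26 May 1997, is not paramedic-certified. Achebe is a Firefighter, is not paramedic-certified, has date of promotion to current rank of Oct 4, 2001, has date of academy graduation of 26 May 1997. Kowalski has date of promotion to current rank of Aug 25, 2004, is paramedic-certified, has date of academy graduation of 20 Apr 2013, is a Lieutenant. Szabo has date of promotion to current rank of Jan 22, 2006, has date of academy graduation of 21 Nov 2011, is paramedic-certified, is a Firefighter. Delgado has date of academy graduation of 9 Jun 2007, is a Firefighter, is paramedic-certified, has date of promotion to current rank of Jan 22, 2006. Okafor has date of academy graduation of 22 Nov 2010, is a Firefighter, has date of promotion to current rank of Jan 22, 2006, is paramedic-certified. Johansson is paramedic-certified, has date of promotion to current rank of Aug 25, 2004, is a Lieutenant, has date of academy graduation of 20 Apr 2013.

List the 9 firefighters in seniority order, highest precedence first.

By rank: Johansson and Kowalski (Lieutenant); then Delgado, Okafor, Brennan, Szabo, Achebe, Chaudhari and Nguyen (Firefighter).
Johansson and Kowalski are each paramedic-certified, so the next rule applies.
Johansson and Kowalski both have date of promotion to current rank Aug 25, 2004, so the next rule applies.
Johansson and Kowalski both have date of academy graduation 20 Apr 2013, so the next rule applies.
Among Johansson and Kowalski, alphabetically by surname: Johansson before Kowalski.
Among Delgado, Okafor, Brennan, Szabo, Achebe, Chaudhari and Nguyen, paramedic-certified before not paramedic-certified: Delgado, Okafor, Brennan and Szabo (paramedic-certified) before Achebe, Chaudhari and Nguyen (not paramedic-certified).
Delgado, Okafor, Brennan and Szabo all have date of promotion to current rank Jan 22, 2006, so the next rule applies.
Among Delgado, Okafor, Brennan and Szabo, by date of academy graduation (earlier first): Delgado (9 Jun 2007) before Okafor (22 Nov 2010) before Brennan and Szabo (21 Nov 2011).
Among Brennan and Szabo, alphabetically by surname: Brennan before Szabo.
Achebe, Chaudhari and Nguyen all have date of promotion to current rank Oct 4, 2001, so the next rule applies.
Achebe, Chaudhari and Nguyen all have date of academy graduation 26 May 1997, so the next rule applies.
Among Achebe, Chaudhari and Nguyen, alphabetically by surname: Achebe before Chaudhari before Nguyen.
Full order: Johansson, Kowalski, Delgado, Okafor, Brennan, Szabo, Achebe, Chaudhari, Nguyen.

Johansson, Kowalski, Delgado, Okafor, Brennan, Szabo, Achebe, Chaudhari, Nguyen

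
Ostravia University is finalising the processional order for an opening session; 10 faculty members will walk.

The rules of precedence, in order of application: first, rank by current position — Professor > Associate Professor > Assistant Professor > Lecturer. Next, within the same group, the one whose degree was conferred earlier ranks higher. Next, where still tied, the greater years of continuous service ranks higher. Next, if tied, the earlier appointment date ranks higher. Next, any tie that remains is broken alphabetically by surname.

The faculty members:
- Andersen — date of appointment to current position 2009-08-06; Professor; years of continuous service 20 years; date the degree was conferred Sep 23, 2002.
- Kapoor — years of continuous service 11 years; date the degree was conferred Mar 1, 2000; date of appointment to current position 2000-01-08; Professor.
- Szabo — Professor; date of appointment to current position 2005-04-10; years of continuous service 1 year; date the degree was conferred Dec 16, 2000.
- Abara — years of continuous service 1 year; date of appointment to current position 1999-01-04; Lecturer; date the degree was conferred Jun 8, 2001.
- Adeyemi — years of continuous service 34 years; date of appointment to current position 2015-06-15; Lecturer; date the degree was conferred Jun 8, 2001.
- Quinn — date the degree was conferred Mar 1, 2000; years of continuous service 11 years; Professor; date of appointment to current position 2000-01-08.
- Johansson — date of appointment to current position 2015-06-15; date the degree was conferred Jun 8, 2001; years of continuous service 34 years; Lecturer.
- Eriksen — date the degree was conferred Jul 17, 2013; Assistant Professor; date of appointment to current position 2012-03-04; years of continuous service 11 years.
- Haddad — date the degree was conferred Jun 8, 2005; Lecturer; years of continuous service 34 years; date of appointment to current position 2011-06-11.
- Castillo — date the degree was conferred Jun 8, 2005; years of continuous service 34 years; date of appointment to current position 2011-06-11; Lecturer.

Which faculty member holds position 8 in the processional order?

By current position: Kapoor, Quinn, Szabo and Andersen (Professor); then Eriksen (Assistant Professor); then Adeyemi, Johansson, Abara, Castillo and Haddad (Lecturer).
Among Kapoor, Quinn, Szabo and Andersen, by date the degree was conferred (earlier first): Kapoor and Quinn (Mar 1, 2000) before Szabo (Dec 16, 2000) before Andersen (Sep 23, 2002).
Kapoor and Quinn both have years of continuous service 11 years, so the next rule applies.
Kapoor and Quinn both have date of appointment to current position 2000-01-08, so the next rule applies.
Among Kapoor and Quinn, alphabetically by surname: Kapoor before Quinn.
Among Adeyemi, Johansson, Abara, Castillo and Haddad, by date the degree was conferred (earlier first): Adeyemi, Johansson and Abara (Jun 8, 2001) before Castillo and Haddad (Jun 8, 2005).
Among Adeyemi, Johansson and Abara, by years of continuous service (higher first): Adeyemi and Johansson (34 years) before Abara (1 year).
Adeyemi and Johansson both have date of appointment to current position 2015-06-15, so the next rule applies.
Among Adeyemi and Johansson, alphabetically by surname: Adeyemi before Johansson.
Castillo and Haddad both have years of continuous service 34 years, so the next rule applies.
Castillo and Haddad both have date of appointment to current position 2011-06-11, so the next rule applies.
Among Castillo and Haddad, alphabetically by surname: Castillo before Haddad.
Order: Kapoor, Quinn, Szabo, Andersen, Eriksen, Adeyemi, Johansson, Abara, Castillo, Haddad.

Abara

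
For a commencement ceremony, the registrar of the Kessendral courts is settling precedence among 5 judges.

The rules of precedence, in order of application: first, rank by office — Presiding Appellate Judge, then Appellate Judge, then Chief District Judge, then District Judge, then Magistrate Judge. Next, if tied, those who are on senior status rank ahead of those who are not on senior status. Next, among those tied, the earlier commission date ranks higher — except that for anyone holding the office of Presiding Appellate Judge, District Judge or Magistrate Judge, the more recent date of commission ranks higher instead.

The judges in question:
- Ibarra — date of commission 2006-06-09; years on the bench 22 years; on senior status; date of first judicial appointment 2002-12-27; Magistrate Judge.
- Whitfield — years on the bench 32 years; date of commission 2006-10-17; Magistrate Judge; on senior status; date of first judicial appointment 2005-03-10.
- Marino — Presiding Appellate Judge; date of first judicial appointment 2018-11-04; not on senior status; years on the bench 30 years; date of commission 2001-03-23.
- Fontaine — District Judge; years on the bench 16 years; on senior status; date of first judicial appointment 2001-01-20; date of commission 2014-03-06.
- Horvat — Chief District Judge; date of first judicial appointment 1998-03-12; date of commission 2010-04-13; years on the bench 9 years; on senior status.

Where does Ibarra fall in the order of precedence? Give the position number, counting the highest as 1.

By office: Marino (Presiding Appellate Judge); then Horvat (Chief District Judge); then Fontaine (District Judge); then Whitfield and Ibarra (Magistrate Judge).
Whitfield and Ibarra are each on senior status, so the next rule applies.
Among Whitfield and Ibarra, by date of commission (later first) (reversed rule for this group): Whitfield (2006-10-17) before Ibarra (2006-06-09).
Order: Marino, Horvat, Fontaine, Whitfield, Ibarra. So position 5.

5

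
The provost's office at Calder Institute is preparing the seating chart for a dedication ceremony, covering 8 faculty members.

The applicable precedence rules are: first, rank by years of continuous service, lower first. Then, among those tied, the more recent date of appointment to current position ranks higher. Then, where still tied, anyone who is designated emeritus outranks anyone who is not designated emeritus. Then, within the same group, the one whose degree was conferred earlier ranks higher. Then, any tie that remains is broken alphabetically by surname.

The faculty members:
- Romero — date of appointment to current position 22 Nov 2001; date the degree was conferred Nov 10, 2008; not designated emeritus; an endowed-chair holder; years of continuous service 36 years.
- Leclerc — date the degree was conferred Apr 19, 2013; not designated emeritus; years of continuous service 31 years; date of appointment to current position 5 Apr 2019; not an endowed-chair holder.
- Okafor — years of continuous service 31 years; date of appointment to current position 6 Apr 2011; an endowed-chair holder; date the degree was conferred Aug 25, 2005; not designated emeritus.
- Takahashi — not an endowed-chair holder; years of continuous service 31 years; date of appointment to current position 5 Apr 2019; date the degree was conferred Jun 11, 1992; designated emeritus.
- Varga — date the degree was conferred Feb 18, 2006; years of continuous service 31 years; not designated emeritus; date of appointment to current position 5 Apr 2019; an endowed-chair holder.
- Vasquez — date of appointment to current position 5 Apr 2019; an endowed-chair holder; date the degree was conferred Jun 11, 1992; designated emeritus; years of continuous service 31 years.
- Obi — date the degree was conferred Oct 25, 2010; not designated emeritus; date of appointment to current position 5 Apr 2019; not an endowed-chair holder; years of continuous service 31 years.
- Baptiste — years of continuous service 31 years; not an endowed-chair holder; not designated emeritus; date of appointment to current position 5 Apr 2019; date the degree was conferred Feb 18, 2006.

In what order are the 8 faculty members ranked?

By years of continuous service (lower first): Takahashi, Vasquez, Baptiste, Varga, Obi, Leclerc and Okafor (each 31 years); then Romero (36 years).
Among Takahashi, Vasquez, Baptiste, Varga, Obi, Leclerc and Okafor, by date of appointment to current position (later first): Takahashi, Vasquez, Baptiste, Varga, Obi and Leclerc (5 Apr 2019) before Okafor (6 Apr 2011).
Among Takahashi, Vasquez, Baptiste, Varga, Obi and Leclerc, designated emeritus before not designated emeritus: Takahashi and Vasquez (designated emeritus) before Baptiste, Varga, Obi and Leclerc (not designated emeritus).
Takahashi and Vasquez both have date the degree was conferred Jun 11, 1992, so the next rule applies.
Among Takahashi and Vasquez, alphabetically by surname: Takahashi before Vasquez.
Among Baptiste, Varga, Obi and Leclerc, by date the degree was conferred (earlier first): Baptiste and Varga (Feb 18, 2006) before Obi (Oct 25, 2010) before Leclerc (Apr 19, 2013).
Among Baptiste and Varga, alphabetically by surname: Baptiste before Varga.
Full order: Takahashi, Vasquez, Baptiste, Varga, Obi, Leclerc, Okafor, Romero.

Takahashi, Vasquez, Baptiste, Varga, Obi, Leclerc, Okafor, Romero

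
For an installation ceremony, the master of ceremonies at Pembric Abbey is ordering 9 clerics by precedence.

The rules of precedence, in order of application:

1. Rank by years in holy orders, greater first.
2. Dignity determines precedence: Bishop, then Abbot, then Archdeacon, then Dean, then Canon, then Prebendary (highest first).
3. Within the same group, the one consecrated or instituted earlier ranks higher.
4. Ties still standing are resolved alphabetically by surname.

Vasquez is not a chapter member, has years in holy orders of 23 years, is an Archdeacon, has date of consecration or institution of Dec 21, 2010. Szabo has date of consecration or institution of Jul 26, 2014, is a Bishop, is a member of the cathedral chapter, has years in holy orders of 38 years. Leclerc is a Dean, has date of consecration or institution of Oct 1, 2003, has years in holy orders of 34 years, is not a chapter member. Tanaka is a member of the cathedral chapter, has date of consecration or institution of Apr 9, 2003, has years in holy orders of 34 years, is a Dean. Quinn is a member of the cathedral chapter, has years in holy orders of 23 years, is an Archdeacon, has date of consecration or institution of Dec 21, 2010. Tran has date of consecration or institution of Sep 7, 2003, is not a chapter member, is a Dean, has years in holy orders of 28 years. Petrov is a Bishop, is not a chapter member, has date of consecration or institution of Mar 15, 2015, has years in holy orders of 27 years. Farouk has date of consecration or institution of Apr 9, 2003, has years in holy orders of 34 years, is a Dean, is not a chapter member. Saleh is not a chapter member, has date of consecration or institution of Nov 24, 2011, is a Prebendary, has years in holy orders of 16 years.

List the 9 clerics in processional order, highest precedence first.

By years in holy orders (higher first): Szabo (38 years); then Farouk, Tanaka and Leclerc (each 34 years); then Tran (28 years); then Petrov (27 years); then Quinn and Vasquez (both 23 years); then Saleh (16 years).
Farouk, Tanaka and Leclerc are each Dean, so the next rule applies.
Among Farouk, Tanaka and Leclerc, by date of consecration or institution (earlier first): Farouk and Tanaka (Apr 9, 2003) before Leclerc (Oct 1, 2003).
Among Farouk and Tanaka, alphabetically by surname: Farouk before Tanaka.
Quinn and Vasquez are each Archdeacon, so the next rule applies.
Quinn and Vasquez both have date of consecration or institution Dec 21, 2010, so the next rule applies.
Among Quinn and Vasquez, alphabetically by surname: Quinn before Vasquez.
Full order: Szabo, Farouk, Tanaka, Leclerc, Tran, Petrov, Quinn, Vasquez, Saleh.

Szabo, Farouk, Tanaka, Leclerc, Tran, Petrov, Quinn, Vasquez, Saleh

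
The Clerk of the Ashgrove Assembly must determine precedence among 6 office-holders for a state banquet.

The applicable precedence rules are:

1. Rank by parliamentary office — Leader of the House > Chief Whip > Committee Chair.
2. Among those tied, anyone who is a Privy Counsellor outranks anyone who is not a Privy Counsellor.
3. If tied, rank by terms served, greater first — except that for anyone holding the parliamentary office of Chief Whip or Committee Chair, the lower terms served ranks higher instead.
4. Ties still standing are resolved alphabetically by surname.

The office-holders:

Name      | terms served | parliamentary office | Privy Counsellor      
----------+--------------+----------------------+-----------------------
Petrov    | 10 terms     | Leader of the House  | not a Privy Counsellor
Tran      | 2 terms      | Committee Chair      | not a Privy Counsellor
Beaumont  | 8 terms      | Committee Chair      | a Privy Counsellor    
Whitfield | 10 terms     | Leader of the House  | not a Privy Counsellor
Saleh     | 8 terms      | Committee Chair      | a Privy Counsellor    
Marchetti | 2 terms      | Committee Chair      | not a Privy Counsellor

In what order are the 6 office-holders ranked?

By parliamentary office: Petrov and Whitfield (Leader of the House); then Beaumont, Saleh, Marchetti and Tran (Committee Chair).
Petrov and Whitfield are each not a Privy Counsellor, so the next rule applies.
Petrov and Whitfield both have terms served 10 terms, so the next rule applies.
Among Petrov and Whitfield, alphabetically by surname: Petrov before Whitfield.
Among Beaumont, Saleh, Marchetti and Tran, a Privy Counsellor before not a Privy Counsellor: Beaumont and Saleh (a Privy Counsellor) before Marchetti and Tran (not a Privy Counsellor).
Beaumont and Saleh both have terms served 8 terms, so the next rule applies.
Among Beaumont and Saleh, alphabetically by surname: Beaumont before Saleh.
Marchetti and Tran both have terms served 2 terms, so the next rule applies.
Among Marchetti and Tran, alphabetically by surname: Marchetti before Tran.
Full order: Petrov, Whitfield, Beaumont, Saleh, Marchetti, Tran.

Petrov, Whitfield, Beaumont, Saleh, Marchetti, Tran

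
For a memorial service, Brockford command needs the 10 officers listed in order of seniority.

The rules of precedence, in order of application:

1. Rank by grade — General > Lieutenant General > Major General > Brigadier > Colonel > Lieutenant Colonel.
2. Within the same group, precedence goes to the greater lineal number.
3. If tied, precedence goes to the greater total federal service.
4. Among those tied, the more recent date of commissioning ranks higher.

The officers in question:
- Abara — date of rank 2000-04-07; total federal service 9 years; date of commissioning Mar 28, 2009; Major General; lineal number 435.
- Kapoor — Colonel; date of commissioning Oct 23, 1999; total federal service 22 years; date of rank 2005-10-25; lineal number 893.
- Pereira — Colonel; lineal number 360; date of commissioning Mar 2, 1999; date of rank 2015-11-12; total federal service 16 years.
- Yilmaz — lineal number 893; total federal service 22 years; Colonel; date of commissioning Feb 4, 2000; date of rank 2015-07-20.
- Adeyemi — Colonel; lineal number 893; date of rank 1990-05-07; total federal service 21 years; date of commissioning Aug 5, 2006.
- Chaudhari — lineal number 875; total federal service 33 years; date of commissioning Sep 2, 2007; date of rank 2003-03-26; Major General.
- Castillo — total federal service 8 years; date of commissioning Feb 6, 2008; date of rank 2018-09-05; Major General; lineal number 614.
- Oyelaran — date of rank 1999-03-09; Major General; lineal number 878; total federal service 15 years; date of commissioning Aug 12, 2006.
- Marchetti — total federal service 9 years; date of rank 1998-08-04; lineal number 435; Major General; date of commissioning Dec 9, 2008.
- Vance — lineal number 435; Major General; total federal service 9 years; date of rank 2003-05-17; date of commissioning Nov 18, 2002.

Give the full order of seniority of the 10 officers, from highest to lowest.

Oyelaran, Chaudhari, Castillo, Abara, Marchetti, Vance, Yilmaz, Kapoor, Adeyemi, Pereira

By grade: Oyelaran, Chaudhari, Castillo, Abara, Marchetti and Vance (Major General); then Yilmaz, Kapoor, Adeyemi and Pereira (Colonel).
Among Oyelaran, Chaudhari, Castillo, Abara, Marchetti and Vance, by lineal number (higher first): Oyelaran (878) before Chaudhari (875) before Castillo (614) before Abara, Marchetti and Vance (435).
Abara, Marchetti and Vance all have total federal service 9 years, so the next rule applies.
Among Abara, Marchetti and Vance, by date of commissioning (later first): Abara (Mar 28, 2009) before Marchetti (Dec 9, 2008) before Vance (Nov 18, 2002).
Among Yilmaz, Kapoor, Adeyemi and Pereira, by lineal number (higher first): Yilmaz, Kapoor and Adeyemi (893) before Pereira (360).
Among Yilmaz, Kapoor and Adeyemi, by total federal service (higher first): Yilmaz and Kapoor (22 years) before Adeyemi (21 years).
Among Yilmaz and Kapoor, by date of commissioning (later first): Yilmaz (Feb 4, 2000) before Kapoor (Oct 23, 1999).
Full order: Oyelaran, Chaudhari, Castillo, Abara, Marchetti, Vance, Yilmaz, Kapoor, Adeyemi, Pereira.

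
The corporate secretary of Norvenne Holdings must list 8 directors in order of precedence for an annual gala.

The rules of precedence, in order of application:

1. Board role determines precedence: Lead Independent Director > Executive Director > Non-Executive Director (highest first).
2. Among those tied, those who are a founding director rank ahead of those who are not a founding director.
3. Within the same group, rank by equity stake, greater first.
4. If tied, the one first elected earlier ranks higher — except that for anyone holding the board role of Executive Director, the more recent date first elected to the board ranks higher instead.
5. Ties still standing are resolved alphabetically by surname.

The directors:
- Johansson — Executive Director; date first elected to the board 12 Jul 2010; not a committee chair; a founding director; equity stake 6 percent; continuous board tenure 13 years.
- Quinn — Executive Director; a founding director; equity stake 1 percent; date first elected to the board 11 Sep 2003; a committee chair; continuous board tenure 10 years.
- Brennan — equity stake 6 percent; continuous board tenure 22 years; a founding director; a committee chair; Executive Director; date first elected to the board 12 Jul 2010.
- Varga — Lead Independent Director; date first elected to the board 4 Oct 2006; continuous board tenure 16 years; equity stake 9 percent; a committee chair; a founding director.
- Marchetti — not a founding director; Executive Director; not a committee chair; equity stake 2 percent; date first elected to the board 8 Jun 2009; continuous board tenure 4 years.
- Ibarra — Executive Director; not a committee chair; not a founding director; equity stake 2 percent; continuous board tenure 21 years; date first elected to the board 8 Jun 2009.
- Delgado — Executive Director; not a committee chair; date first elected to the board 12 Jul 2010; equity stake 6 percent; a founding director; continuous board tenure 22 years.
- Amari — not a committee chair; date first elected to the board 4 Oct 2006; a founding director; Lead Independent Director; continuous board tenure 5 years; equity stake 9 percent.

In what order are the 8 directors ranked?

Amari, Varga, Brennan, Delgado, Johansson, Quinn, Ibarra, Marchetti

By board role: Amari and Varga (Lead Independent Director); then Brennan, Delgado, Johansson, Quinn, Ibarra and Marchetti (Executive Director).
Amari and Varga are each a founding director, so the next rule applies.
Amari and Varga both have equity stake 9 percent, so the next rule applies.
Amari and Varga both have date first elected to the board 4 Oct 2006, so the next rule applies.
Among Amari and Varga, alphabetically by surname: Amari before Varga.
Among Brennan, Delgado, Johansson, Quinn, Ibarra and Marchetti, a founding director before not a founding director: Brennan, Delgado, Johansson and Quinn (a founding director) before Ibarra and Marchetti (not a founding director).
Among Brennan, Delgado, Johansson and Quinn, by equity stake (higher first): Brennan, Delgado and Johansson (6 percent) before Quinn (1 percent).
Brennan, Delgado and Johansson all have date first elected to the board 12 Jul 2010, so the next rule applies.
Among Brennan, Delgado and Johansson, alphabetically by surname: Brennan before Delgado before Johansson.
Ibarra and Marchetti both have equity stake 2 percent, so the next rule applies.
Ibarra and Marchetti both have date first elected to the board 8 Jun 2009, so the next rule applies.
Among Ibarra and Marchetti, alphabetically by surname: Ibarra before Marchetti.
Full order: Amari, Varga, Brennan, Delgado, Johansson, Quinn, Ibarra, Marchetti.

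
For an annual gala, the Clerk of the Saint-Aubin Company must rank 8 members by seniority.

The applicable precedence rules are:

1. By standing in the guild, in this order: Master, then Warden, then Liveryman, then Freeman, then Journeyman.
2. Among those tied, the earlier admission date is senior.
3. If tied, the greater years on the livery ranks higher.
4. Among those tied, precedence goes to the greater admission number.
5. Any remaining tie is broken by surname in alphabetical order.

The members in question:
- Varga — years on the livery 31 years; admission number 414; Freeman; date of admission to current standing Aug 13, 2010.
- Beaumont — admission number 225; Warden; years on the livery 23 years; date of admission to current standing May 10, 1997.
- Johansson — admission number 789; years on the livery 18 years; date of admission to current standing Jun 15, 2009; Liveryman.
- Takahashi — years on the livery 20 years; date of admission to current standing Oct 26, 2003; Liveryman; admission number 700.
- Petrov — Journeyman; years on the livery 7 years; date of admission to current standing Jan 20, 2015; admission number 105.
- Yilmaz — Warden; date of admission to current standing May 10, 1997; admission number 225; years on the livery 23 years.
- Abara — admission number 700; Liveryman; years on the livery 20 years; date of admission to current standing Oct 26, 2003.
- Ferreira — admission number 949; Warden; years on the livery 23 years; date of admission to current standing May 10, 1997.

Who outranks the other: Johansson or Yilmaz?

Yilmaz

By standing in the guild: Ferreira, Beaumont and Yilmaz (Warden); then Abara, Takahashi and Johansson (Liveryman); then Varga (Freeman); then Petrov (Journeyman).
Ferreira, Beaumont and Yilmaz all have date of admission to current standing May 10, 1997, so the next rule applies.
Ferreira, Beaumont and Yilmaz all have years on the livery 23 years, so the next rule applies.
Among Ferreira, Beaumont and Yilmaz, by admission number (higher first): Ferreira (949) before Beaumont and Yilmaz (225).
Among Beaumont and Yilmaz, alphabetically by surname: Beaumont before Yilmaz.
Among Abara, Takahashi and Johansson, by date of admission to current standing (earlier first): Abara and Takahashi (Oct 26, 2003) before Johansson (Jun 15, 2009).
Abara and Takahashi both have years on the livery 20 years, so the next rule applies.
Abara and Takahashi both have admission number 700, so the next rule applies.
Among Abara and Takahashi, alphabetically by surname: Abara before Takahashi.
So Yilmaz takes precedence.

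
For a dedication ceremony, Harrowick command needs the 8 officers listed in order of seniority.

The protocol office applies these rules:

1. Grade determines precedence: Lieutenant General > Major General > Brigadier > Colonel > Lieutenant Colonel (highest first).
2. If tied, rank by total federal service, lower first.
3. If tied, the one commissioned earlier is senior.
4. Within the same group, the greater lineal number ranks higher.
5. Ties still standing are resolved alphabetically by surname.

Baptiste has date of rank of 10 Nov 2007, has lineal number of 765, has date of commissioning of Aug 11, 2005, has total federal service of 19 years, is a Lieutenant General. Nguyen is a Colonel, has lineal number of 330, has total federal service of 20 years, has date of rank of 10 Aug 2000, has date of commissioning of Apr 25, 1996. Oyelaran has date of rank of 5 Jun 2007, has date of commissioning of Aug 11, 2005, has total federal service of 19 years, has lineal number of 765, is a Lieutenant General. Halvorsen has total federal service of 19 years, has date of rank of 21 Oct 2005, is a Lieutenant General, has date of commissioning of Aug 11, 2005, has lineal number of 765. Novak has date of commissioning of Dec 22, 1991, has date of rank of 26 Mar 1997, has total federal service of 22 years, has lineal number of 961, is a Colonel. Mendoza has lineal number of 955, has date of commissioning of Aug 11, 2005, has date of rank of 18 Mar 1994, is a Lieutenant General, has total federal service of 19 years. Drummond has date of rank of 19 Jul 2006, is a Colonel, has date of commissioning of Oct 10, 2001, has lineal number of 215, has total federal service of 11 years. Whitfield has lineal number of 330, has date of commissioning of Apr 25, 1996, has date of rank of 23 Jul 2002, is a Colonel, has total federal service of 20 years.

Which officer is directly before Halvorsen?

Baptiste

By grade: Mendoza, Baptiste, Halvorsen and Oyelaran (Lieutenant General); then Drummond, Nguyen, Whitfield and Novak (Colonel).
Mendoza, Baptiste, Halvorsen and Oyelaran all have total federal service 19 years, so the next rule applies.
Mendoza, Baptiste, Halvorsen and Oyelaran all have date of commissioning Aug 11, 2005, so the next rule applies.
Among Mendoza, Baptiste, Halvorsen and Oyelaran, by lineal number (higher first): Mendoza (955) before Baptiste, Halvorsen and Oyelaran (765).
Among Baptiste, Halvorsen and Oyelaran, alphabetically by surname: Baptiste before Halvorsen before Oyelaran.
Among Drummond, Nguyen, Whitfield and Novak, by total federal service (lower first): Drummond (11 years) before Nguyen and Whitfield (20 years) before Novak (22 years).
Nguyen and Whitfield both have date of commissioning Apr 25, 1996, so the next rule applies.
Nguyen and Whitfield both have lineal number 330, so the next rule applies.
Among Nguyen and Whitfield, alphabetically by surname: Nguyen before Whitfield.
Order: Mendoza, Baptiste, Halvorsen, Oyelaran, Drummond, Nguyen, Whitfield, Novak.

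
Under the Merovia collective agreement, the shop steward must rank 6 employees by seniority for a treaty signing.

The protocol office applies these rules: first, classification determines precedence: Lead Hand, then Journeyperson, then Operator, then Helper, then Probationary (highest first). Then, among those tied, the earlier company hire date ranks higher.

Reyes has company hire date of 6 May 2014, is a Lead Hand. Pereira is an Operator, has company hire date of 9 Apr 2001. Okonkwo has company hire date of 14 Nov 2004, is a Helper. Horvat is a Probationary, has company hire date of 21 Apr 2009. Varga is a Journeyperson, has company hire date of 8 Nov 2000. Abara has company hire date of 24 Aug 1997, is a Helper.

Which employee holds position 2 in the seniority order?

Varga

By classification: Reyes (Lead Hand); then Varga (Journeyperson); then Pereira (Operator); then Abara and Okonkwo (Helper); then Horvat (Probationary).
Among Abara and Okonkwo, by company hire date (earlier first): Abara (24 Aug 1997) before Okonkwo (14 Nov 2004).
Order: Reyes, Varga, Pereira, Abara, Okonkwo, Horvat.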